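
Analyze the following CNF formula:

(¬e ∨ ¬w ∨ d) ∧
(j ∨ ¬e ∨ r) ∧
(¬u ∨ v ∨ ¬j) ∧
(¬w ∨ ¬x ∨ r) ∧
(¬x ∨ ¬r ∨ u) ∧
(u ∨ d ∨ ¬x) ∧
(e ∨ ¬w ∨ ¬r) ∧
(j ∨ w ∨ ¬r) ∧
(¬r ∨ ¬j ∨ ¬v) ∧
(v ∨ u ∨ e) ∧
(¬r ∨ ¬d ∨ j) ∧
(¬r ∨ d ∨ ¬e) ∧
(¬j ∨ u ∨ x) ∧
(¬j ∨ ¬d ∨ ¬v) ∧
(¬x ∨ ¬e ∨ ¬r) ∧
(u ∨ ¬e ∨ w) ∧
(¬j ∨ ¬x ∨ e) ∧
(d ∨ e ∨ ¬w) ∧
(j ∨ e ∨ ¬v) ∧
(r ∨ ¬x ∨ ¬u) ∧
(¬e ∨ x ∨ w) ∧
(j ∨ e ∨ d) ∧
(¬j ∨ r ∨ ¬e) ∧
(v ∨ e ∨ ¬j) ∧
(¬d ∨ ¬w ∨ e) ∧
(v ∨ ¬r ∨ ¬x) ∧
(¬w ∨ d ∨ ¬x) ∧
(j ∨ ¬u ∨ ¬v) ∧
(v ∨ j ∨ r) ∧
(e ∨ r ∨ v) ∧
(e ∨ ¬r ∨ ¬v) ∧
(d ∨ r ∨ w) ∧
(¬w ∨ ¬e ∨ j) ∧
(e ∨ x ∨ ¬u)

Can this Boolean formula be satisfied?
No

No, the formula is not satisfiable.

No assignment of truth values to the variables can make all 34 clauses true simultaneously.

The formula is UNSAT (unsatisfiable).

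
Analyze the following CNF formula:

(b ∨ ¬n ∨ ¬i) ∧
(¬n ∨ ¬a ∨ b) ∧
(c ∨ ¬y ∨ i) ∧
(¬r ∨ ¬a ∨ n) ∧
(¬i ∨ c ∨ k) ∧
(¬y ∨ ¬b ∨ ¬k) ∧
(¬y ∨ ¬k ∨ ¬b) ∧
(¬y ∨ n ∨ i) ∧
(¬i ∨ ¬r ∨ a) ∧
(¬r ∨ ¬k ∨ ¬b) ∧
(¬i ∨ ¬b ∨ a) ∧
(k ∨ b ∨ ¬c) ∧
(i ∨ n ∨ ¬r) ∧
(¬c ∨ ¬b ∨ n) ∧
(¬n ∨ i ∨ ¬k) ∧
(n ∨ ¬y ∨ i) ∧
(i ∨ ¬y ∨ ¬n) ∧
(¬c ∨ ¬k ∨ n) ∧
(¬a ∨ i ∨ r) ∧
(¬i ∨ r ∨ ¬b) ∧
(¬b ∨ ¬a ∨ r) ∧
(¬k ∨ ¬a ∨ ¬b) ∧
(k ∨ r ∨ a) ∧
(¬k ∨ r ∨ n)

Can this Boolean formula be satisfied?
Yes

Yes, the formula is satisfiable.

One satisfying assignment is: y=False, a=False, r=True, b=True, i=False, c=False, k=False, n=True

Verification: With this assignment, all 24 clauses evaluate to true.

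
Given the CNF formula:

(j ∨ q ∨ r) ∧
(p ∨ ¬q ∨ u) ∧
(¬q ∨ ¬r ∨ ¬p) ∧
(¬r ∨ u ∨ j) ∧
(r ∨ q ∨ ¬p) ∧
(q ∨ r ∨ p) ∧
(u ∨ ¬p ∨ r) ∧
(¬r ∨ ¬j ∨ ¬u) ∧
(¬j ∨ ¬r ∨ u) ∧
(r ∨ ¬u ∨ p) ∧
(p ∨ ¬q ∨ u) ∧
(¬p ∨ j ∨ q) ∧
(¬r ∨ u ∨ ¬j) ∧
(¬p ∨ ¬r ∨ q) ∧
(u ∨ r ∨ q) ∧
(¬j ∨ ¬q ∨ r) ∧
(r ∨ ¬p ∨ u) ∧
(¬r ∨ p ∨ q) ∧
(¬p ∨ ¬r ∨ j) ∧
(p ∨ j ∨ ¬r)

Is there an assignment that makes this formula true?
Yes

Yes, the formula is satisfiable.

One satisfying assignment is: u=True, j=False, r=False, q=True, p=True

Verification: With this assignment, all 20 clauses evaluate to true.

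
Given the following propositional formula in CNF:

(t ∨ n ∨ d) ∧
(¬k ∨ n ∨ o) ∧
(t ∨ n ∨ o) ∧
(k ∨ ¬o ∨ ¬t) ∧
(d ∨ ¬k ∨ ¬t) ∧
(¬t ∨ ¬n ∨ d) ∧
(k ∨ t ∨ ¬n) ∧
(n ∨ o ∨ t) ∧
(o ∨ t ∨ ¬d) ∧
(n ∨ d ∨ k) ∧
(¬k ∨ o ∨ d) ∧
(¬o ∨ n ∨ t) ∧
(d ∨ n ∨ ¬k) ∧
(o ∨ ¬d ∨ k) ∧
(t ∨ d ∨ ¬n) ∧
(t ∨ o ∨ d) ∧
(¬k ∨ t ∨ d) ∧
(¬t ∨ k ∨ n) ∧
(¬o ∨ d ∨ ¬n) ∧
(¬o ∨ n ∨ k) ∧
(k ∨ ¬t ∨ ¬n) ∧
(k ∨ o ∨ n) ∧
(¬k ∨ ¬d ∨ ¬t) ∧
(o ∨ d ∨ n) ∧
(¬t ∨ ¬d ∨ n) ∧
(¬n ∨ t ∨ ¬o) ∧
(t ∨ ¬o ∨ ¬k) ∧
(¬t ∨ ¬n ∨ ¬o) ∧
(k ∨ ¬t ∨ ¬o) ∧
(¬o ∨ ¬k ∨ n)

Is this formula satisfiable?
No

No, the formula is not satisfiable.

No assignment of truth values to the variables can make all 30 clauses true simultaneously.

The formula is UNSAT (unsatisfiable).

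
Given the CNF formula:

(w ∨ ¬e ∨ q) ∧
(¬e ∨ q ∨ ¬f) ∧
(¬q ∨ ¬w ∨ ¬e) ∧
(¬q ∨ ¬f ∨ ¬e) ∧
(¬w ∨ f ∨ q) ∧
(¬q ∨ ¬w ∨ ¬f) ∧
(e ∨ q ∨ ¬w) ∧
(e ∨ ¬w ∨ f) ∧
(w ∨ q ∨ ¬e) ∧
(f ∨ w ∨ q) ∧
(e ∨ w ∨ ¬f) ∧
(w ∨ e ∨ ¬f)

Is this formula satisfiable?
Yes

Yes, the formula is satisfiable.

One satisfying assignment is: w=False, q=True, e=False, f=False

Verification: With this assignment, all 12 clauses evaluate to true.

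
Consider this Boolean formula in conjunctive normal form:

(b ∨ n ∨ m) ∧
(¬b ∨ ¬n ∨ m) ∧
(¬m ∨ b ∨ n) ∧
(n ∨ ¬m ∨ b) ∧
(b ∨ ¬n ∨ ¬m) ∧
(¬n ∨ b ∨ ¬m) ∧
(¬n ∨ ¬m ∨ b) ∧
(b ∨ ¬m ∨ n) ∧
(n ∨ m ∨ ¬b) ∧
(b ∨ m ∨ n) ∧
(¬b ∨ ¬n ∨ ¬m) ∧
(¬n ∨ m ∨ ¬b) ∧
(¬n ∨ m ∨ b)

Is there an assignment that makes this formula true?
Yes

Yes, the formula is satisfiable.

One satisfying assignment is: n=False, b=True, m=True

Verification: With this assignment, all 13 clauses evaluate to true.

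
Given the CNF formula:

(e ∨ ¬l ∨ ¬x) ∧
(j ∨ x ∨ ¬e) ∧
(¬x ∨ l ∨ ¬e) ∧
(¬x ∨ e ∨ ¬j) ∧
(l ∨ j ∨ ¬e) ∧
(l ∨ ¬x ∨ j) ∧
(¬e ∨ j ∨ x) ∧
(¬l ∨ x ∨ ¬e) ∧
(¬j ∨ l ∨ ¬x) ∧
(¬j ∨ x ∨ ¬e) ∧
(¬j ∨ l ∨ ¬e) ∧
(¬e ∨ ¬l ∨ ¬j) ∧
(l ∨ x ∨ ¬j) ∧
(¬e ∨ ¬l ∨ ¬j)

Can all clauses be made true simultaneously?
Yes

Yes, the formula is satisfiable.

One satisfying assignment is: x=False, e=False, j=False, l=False

Verification: With this assignment, all 14 clauses evaluate to true.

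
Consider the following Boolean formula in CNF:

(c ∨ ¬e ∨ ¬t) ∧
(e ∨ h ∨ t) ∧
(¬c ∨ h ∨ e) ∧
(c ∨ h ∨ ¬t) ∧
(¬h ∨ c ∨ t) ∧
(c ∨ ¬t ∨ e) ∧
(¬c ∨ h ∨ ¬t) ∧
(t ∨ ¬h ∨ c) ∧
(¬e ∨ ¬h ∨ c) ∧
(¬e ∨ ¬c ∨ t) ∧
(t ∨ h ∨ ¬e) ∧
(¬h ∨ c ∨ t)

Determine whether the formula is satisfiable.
Yes

Yes, the formula is satisfiable.

One satisfying assignment is: t=False, c=True, h=True, e=False

Verification: With this assignment, all 12 clauses evaluate to true.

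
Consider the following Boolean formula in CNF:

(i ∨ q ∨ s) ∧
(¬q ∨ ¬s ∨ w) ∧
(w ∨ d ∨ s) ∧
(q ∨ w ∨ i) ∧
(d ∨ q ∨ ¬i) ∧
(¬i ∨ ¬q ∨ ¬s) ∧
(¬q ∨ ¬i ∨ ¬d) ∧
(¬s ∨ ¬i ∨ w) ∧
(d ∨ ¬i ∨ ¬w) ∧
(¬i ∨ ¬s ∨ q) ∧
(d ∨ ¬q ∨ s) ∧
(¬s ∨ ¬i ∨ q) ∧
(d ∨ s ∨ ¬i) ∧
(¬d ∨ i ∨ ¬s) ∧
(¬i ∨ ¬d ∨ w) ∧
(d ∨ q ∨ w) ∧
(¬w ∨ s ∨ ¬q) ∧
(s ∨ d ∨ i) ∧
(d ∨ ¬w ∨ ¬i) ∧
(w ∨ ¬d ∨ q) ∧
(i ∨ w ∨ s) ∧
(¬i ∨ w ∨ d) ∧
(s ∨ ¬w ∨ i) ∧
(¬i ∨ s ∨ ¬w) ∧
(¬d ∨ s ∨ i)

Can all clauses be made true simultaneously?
Yes

Yes, the formula is satisfiable.

One satisfying assignment is: s=True, q=False, i=False, d=False, w=True

Verification: With this assignment, all 25 clauses evaluate to true.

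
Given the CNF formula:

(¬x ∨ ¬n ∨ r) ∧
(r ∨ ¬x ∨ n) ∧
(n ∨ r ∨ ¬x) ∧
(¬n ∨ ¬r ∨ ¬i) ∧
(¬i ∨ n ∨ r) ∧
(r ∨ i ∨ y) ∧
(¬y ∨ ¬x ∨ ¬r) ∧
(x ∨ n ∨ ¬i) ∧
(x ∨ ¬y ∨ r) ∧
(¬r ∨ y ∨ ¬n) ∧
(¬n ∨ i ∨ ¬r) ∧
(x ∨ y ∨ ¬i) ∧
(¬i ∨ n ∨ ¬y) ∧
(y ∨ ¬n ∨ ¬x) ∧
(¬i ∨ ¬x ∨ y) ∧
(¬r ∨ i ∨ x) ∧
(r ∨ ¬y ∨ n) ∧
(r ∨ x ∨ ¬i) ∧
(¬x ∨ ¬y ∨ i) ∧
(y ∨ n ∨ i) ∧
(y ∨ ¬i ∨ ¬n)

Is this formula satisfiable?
No

No, the formula is not satisfiable.

No assignment of truth values to the variables can make all 21 clauses true simultaneously.

The formula is UNSAT (unsatisfiable).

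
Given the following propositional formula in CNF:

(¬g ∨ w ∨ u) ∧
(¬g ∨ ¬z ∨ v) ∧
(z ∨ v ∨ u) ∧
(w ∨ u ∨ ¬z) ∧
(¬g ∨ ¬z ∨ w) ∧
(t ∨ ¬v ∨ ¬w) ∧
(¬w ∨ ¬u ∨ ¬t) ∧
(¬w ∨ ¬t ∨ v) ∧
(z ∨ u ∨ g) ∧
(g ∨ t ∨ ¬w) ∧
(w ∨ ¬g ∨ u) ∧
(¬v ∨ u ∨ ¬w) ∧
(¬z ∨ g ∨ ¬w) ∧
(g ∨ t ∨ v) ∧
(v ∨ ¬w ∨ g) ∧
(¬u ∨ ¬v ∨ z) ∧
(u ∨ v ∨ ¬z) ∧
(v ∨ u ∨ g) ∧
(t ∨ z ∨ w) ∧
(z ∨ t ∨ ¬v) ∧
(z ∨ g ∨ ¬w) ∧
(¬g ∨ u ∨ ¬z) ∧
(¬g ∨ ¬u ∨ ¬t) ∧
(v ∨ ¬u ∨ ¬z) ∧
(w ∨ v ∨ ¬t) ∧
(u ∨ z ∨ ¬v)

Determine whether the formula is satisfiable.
Yes

Yes, the formula is satisfiable.

One satisfying assignment is: w=True, v=False, g=True, t=False, z=False, u=True

Verification: With this assignment, all 26 clauses evaluate to true.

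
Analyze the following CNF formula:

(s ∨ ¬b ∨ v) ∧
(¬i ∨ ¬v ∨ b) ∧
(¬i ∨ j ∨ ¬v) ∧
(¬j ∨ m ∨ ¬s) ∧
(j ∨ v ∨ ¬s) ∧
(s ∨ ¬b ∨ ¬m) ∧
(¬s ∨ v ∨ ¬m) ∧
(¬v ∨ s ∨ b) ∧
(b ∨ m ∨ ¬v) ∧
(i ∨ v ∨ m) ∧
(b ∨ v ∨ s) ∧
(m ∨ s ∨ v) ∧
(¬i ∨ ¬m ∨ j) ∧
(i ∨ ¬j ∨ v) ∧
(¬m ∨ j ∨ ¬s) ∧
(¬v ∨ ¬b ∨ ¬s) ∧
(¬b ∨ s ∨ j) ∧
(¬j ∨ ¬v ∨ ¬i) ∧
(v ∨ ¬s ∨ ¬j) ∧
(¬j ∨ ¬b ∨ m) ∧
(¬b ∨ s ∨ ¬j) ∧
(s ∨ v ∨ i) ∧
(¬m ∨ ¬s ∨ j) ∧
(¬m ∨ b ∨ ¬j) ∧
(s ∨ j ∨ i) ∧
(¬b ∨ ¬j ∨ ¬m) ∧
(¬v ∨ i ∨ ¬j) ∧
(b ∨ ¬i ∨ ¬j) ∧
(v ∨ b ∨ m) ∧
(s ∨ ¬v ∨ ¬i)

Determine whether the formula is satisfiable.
No

No, the formula is not satisfiable.

No assignment of truth values to the variables can make all 30 clauses true simultaneously.

The formula is UNSAT (unsatisfiable).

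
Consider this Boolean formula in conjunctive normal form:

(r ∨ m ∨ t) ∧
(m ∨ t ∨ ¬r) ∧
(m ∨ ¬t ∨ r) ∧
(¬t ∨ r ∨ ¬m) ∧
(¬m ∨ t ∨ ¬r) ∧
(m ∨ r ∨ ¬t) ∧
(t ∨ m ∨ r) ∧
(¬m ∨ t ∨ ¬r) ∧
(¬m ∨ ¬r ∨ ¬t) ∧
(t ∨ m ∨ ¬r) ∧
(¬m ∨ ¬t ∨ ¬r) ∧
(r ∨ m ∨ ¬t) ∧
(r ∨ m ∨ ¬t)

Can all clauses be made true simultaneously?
Yes

Yes, the formula is satisfiable.

One satisfying assignment is: m=True, t=False, r=False

Verification: With this assignment, all 13 clauses evaluate to true.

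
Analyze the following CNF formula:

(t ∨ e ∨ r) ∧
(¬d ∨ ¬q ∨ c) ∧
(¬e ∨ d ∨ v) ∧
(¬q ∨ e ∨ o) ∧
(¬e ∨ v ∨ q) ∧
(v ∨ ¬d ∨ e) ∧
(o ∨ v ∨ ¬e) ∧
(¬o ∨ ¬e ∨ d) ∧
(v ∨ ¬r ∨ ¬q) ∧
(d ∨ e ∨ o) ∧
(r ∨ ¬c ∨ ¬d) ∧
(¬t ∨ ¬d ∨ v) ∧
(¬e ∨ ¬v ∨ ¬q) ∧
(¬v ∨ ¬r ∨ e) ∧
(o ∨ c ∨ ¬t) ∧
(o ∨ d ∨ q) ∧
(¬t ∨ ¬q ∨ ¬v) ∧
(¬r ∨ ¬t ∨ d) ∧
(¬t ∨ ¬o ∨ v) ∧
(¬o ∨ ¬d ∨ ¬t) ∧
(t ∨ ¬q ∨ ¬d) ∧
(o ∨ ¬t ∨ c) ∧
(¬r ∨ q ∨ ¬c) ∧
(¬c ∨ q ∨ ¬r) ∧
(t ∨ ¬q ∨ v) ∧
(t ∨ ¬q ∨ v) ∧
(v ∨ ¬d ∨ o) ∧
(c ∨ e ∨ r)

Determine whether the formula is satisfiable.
Yes

Yes, the formula is satisfiable.

One satisfying assignment is: e=True, v=True, t=False, c=False, r=False, q=False, o=False, d=True

Verification: With this assignment, all 28 clauses evaluate to true.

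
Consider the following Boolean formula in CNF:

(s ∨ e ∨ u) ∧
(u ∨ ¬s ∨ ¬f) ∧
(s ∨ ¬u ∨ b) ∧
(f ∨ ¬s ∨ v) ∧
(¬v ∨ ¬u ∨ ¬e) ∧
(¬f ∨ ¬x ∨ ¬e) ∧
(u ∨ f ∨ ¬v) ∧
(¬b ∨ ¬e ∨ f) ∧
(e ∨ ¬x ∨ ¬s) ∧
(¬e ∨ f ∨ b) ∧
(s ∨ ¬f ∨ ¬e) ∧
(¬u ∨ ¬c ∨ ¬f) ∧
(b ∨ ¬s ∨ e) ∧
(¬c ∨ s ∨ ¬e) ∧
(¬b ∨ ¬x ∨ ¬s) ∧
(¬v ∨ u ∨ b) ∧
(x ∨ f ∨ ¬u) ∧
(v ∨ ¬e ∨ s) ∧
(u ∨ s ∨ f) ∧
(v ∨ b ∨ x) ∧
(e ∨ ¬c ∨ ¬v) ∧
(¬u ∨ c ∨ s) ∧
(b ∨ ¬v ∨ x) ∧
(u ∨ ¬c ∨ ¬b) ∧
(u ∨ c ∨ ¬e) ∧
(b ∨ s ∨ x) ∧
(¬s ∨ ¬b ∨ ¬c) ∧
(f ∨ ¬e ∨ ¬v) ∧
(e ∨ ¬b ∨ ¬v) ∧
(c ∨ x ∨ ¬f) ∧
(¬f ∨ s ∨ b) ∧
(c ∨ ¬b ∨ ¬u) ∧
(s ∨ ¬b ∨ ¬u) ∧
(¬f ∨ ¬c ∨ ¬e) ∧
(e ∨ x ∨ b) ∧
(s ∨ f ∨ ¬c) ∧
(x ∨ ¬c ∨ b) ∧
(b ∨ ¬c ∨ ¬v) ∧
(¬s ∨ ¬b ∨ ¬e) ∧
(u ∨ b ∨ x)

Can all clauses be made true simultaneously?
No

No, the formula is not satisfiable.

No assignment of truth values to the variables can make all 40 clauses true simultaneously.

The formula is UNSAT (unsatisfiable).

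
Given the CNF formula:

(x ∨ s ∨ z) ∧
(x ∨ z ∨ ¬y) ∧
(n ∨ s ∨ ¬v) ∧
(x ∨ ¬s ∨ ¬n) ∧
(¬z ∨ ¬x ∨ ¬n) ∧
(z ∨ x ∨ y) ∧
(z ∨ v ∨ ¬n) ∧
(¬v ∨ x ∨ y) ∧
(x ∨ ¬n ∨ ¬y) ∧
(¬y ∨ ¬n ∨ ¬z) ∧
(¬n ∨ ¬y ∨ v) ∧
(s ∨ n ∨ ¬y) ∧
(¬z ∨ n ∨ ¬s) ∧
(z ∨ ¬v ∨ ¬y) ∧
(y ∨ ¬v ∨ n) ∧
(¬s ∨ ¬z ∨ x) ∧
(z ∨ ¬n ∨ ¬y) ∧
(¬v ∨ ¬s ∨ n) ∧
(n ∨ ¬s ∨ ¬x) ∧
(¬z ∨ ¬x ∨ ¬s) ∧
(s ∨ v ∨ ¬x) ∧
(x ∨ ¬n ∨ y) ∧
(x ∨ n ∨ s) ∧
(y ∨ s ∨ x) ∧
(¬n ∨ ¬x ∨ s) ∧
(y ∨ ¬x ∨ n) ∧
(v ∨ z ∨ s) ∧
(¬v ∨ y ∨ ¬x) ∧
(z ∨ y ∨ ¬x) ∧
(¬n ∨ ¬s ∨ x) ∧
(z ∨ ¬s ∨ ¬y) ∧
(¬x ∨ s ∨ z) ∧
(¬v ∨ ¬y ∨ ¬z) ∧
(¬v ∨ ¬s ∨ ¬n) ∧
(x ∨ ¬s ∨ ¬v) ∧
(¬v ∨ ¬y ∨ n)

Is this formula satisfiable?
No

No, the formula is not satisfiable.

No assignment of truth values to the variables can make all 36 clauses true simultaneously.

The formula is UNSAT (unsatisfiable).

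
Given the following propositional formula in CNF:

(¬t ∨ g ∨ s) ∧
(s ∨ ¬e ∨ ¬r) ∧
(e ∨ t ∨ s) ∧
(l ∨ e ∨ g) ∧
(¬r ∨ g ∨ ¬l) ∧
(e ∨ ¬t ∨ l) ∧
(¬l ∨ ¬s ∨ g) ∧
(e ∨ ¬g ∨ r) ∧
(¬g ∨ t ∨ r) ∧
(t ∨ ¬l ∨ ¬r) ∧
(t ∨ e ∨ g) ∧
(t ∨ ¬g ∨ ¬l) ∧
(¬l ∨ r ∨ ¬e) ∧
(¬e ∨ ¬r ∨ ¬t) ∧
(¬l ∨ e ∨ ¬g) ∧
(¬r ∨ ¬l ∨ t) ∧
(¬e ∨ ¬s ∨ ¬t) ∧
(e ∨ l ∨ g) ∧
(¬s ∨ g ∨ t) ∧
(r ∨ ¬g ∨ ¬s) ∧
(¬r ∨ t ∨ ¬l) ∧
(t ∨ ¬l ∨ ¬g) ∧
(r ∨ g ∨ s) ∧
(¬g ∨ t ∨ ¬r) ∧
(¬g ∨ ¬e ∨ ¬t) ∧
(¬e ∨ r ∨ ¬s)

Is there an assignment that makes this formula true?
No

No, the formula is not satisfiable.

No assignment of truth values to the variables can make all 26 clauses true simultaneously.

The formula is UNSAT (unsatisfiable).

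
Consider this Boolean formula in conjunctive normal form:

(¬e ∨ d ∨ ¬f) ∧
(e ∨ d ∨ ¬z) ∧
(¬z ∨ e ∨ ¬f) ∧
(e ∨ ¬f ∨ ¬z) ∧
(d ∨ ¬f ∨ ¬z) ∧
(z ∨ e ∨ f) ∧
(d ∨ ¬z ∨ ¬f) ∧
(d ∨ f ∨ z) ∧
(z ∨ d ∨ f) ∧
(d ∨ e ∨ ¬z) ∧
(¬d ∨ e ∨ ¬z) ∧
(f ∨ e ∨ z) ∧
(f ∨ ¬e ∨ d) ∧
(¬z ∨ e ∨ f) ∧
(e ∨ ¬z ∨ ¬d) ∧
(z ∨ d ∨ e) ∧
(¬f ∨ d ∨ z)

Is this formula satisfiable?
Yes

Yes, the formula is satisfiable.

One satisfying assignment is: d=True, e=False, z=False, f=True

Verification: With this assignment, all 17 clauses evaluate to true.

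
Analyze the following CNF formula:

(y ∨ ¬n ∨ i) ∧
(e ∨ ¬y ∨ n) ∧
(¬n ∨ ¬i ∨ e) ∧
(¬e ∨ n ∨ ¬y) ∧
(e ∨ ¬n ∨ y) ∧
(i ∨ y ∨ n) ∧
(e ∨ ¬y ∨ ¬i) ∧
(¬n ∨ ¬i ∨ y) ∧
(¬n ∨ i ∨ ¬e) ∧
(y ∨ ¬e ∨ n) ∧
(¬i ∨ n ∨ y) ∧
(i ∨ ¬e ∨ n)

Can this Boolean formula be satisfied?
Yes

Yes, the formula is satisfiable.

One satisfying assignment is: e=False, y=True, n=True, i=False

Verification: With this assignment, all 12 clauses evaluate to true.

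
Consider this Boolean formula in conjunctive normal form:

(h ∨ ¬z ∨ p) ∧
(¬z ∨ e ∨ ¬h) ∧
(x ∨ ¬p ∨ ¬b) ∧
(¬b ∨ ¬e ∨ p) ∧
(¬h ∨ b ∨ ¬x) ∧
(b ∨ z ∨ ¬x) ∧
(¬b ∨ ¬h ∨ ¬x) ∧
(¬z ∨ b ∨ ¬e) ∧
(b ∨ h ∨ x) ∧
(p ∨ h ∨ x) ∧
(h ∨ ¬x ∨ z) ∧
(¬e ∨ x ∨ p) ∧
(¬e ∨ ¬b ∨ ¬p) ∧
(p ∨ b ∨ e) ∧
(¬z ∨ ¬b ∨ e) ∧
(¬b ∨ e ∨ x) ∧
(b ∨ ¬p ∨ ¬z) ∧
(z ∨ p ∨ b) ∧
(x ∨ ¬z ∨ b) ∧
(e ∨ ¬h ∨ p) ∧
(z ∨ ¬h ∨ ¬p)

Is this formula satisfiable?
No

No, the formula is not satisfiable.

No assignment of truth values to the variables can make all 21 clauses true simultaneously.

The formula is UNSAT (unsatisfiable).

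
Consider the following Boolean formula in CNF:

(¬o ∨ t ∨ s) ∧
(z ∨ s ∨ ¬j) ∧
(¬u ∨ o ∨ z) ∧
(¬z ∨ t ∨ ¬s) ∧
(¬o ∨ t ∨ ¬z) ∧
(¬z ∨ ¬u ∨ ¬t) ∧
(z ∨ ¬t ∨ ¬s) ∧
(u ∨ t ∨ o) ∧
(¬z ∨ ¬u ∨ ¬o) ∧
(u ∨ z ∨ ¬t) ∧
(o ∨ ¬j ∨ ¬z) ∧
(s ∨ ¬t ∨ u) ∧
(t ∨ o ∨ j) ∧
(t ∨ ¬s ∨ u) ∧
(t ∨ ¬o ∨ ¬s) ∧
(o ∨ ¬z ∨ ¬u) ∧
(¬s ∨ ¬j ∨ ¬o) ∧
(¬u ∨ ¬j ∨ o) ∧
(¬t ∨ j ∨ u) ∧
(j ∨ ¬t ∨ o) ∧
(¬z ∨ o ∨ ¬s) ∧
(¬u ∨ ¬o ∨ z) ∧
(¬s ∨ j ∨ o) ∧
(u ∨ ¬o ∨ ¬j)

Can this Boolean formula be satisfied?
No

No, the formula is not satisfiable.

No assignment of truth values to the variables can make all 24 clauses true simultaneously.

The formula is UNSAT (unsatisfiable).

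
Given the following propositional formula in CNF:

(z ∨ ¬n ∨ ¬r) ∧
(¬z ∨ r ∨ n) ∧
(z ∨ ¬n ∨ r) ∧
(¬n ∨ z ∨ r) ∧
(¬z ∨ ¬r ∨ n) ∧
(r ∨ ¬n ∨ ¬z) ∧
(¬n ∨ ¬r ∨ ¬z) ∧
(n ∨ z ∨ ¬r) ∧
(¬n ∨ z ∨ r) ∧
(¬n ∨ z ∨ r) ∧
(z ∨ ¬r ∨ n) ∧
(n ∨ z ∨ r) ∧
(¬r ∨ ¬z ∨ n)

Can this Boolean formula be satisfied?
No

No, the formula is not satisfiable.

No assignment of truth values to the variables can make all 13 clauses true simultaneously.

The formula is UNSAT (unsatisfiable).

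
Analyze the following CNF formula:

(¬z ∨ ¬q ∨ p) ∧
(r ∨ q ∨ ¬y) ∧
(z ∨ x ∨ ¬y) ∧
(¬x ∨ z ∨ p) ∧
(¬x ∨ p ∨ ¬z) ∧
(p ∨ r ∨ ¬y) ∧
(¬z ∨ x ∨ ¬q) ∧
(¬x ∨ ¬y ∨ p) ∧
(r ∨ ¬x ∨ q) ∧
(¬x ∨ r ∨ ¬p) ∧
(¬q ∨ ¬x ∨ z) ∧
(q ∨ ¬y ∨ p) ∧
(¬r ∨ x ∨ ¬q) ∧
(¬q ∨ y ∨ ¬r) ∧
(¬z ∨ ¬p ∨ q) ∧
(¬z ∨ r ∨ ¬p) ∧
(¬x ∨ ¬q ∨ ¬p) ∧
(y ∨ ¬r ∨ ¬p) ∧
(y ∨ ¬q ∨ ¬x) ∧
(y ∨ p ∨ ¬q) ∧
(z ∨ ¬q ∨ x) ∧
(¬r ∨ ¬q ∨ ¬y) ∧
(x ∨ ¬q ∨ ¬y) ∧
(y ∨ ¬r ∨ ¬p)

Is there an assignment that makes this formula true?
Yes

Yes, the formula is satisfiable.

One satisfying assignment is: x=False, q=False, z=False, y=False, r=False, p=False

Verification: With this assignment, all 24 clauses evaluate to true.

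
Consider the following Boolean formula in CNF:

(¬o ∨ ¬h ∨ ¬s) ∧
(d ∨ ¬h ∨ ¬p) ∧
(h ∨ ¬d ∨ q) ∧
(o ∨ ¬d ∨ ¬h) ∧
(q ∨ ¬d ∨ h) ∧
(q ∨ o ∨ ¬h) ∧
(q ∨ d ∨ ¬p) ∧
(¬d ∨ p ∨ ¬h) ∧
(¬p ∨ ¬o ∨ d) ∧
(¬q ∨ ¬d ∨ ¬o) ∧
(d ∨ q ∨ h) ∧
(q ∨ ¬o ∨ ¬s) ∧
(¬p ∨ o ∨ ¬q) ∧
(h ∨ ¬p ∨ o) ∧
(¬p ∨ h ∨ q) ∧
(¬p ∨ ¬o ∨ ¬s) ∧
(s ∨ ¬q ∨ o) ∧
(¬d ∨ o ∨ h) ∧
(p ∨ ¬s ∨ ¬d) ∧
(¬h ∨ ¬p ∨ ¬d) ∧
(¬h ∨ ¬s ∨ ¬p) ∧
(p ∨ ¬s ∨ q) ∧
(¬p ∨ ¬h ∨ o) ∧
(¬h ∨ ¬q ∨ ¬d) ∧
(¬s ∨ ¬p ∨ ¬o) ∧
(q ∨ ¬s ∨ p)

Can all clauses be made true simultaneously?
Yes

Yes, the formula is satisfiable.

One satisfying assignment is: o=True, q=False, d=False, s=False, h=True, p=False

Verification: With this assignment, all 26 clauses evaluate to true.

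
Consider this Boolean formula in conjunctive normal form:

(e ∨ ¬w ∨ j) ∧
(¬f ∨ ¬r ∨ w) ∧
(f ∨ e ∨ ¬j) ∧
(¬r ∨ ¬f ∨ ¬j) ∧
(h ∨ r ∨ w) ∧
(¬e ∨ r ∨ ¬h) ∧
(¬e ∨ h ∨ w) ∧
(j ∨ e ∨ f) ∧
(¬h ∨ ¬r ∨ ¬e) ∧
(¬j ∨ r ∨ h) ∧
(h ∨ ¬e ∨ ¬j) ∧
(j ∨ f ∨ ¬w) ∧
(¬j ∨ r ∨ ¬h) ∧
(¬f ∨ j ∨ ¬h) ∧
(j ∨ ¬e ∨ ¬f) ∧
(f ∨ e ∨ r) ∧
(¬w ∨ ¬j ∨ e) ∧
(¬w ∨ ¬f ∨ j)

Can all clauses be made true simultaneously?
No

No, the formula is not satisfiable.

No assignment of truth values to the variables can make all 18 clauses true simultaneously.

The formula is UNSAT (unsatisfiable).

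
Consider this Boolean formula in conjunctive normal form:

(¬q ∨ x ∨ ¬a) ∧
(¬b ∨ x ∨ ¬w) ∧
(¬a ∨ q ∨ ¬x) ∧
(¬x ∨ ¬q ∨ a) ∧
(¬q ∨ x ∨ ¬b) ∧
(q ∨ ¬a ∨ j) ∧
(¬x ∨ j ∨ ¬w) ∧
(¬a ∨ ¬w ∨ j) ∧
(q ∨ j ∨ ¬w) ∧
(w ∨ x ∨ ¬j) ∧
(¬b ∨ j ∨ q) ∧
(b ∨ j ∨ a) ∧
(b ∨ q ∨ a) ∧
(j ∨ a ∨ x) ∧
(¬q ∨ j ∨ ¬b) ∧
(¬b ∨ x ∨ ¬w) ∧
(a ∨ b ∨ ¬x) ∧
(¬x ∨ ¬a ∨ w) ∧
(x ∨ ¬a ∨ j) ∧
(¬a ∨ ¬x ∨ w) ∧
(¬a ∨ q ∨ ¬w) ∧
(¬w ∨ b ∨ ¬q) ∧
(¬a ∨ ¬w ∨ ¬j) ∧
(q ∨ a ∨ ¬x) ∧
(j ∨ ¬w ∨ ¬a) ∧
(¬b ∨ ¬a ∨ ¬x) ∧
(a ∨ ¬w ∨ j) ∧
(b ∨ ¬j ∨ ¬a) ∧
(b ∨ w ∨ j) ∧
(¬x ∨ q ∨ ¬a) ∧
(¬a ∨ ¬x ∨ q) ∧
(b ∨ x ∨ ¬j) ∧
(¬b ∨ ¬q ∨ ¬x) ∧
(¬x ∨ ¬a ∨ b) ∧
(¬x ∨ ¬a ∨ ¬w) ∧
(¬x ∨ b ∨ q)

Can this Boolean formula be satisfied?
No

No, the formula is not satisfiable.

No assignment of truth values to the variables can make all 36 clauses true simultaneously.

The formula is UNSAT (unsatisfiable).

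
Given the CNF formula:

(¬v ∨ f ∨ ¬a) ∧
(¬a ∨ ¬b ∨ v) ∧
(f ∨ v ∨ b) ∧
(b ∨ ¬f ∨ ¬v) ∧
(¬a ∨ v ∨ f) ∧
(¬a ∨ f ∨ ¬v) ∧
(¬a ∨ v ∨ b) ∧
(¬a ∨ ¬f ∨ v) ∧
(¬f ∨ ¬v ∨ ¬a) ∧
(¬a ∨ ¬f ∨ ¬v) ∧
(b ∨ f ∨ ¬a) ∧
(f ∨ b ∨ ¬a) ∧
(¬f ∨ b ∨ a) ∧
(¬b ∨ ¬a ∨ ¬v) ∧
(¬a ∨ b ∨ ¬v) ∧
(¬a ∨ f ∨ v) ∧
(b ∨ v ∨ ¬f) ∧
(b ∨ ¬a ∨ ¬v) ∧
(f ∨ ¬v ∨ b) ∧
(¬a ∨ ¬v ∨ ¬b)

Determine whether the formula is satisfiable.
Yes

Yes, the formula is satisfiable.

One satisfying assignment is: a=False, b=True, v=True, f=True

Verification: With this assignment, all 20 clauses evaluate to true.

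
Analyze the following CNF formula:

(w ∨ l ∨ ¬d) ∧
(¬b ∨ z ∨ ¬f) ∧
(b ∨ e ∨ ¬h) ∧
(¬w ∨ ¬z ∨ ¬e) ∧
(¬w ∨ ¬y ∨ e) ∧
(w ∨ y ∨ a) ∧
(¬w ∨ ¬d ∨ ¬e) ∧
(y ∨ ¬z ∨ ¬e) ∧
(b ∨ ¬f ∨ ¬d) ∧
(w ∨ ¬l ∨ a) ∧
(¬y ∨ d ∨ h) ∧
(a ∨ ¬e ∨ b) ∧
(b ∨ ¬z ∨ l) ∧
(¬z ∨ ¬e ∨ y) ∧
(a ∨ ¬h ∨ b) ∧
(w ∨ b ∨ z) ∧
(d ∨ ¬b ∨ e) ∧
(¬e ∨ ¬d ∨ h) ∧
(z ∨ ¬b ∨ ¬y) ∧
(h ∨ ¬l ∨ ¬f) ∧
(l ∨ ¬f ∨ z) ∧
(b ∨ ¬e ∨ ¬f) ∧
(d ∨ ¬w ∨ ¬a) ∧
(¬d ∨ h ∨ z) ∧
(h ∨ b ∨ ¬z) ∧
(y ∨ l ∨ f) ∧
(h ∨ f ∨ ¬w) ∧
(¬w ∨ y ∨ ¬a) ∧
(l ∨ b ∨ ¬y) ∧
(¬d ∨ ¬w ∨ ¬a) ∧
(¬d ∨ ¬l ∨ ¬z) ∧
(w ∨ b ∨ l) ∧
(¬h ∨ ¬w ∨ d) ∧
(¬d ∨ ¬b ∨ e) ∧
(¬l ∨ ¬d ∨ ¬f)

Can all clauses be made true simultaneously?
Yes

Yes, the formula is satisfiable.

One satisfying assignment is: d=False, e=True, a=True, l=True, f=False, b=True, y=False, h=False, w=False, z=False

Verification: With this assignment, all 35 clauses evaluate to true.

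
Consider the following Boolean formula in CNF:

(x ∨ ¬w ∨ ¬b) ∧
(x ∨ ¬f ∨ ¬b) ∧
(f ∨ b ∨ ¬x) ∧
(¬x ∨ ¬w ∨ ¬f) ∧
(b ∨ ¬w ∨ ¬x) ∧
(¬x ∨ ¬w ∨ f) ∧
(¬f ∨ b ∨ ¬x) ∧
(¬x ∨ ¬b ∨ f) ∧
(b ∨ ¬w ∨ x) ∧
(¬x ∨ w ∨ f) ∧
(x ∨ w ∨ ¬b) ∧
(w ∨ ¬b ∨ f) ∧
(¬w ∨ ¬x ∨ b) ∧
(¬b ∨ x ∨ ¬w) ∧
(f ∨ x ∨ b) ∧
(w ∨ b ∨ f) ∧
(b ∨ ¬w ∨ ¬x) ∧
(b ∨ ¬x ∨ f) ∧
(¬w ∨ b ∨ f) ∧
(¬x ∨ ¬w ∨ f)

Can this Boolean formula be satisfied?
Yes

Yes, the formula is satisfiable.

One satisfying assignment is: x=False, b=False, f=True, w=False

Verification: With this assignment, all 20 clauses evaluate to true.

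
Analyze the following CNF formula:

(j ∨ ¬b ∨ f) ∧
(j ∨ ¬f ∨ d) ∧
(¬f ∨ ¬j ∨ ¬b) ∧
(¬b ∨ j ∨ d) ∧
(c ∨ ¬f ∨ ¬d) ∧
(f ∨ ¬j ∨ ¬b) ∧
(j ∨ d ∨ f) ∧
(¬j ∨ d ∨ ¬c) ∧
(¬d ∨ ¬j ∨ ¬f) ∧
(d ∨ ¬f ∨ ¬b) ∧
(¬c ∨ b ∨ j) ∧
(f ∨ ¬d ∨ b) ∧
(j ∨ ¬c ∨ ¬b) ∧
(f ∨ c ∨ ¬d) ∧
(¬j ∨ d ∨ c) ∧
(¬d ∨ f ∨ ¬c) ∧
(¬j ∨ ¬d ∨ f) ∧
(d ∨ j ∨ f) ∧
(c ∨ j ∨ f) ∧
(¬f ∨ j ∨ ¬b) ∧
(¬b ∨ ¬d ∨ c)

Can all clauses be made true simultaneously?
No

No, the formula is not satisfiable.

No assignment of truth values to the variables can make all 21 clauses true simultaneously.

The formula is UNSAT (unsatisfiable).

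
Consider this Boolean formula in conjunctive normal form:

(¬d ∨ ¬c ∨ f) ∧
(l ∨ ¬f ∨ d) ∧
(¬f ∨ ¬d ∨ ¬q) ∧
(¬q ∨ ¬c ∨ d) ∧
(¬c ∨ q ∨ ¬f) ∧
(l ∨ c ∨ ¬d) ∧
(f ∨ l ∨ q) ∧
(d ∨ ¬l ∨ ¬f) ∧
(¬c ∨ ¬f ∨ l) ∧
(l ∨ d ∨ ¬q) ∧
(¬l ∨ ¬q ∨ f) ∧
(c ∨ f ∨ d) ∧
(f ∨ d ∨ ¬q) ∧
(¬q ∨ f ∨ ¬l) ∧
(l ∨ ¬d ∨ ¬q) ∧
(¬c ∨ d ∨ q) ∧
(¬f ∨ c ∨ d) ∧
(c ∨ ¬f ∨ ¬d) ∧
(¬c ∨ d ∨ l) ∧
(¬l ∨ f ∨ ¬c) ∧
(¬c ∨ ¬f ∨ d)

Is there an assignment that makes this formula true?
Yes

Yes, the formula is satisfiable.

One satisfying assignment is: c=False, q=False, d=True, f=False, l=True

Verification: With this assignment, all 21 clauses evaluate to true.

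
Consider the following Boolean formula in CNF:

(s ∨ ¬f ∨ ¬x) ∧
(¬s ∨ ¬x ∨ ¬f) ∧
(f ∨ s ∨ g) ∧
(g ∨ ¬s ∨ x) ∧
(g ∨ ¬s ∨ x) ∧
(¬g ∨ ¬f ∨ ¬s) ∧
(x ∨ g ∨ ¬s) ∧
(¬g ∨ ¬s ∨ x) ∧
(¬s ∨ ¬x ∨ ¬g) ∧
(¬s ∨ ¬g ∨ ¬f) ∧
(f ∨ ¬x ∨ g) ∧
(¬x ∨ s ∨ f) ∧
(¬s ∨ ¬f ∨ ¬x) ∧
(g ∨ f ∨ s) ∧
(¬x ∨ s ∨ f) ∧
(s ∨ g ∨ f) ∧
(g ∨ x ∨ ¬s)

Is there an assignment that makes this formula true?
Yes

Yes, the formula is satisfiable.

One satisfying assignment is: s=False, f=True, g=False, x=False

Verification: With this assignment, all 17 clauses evaluate to true.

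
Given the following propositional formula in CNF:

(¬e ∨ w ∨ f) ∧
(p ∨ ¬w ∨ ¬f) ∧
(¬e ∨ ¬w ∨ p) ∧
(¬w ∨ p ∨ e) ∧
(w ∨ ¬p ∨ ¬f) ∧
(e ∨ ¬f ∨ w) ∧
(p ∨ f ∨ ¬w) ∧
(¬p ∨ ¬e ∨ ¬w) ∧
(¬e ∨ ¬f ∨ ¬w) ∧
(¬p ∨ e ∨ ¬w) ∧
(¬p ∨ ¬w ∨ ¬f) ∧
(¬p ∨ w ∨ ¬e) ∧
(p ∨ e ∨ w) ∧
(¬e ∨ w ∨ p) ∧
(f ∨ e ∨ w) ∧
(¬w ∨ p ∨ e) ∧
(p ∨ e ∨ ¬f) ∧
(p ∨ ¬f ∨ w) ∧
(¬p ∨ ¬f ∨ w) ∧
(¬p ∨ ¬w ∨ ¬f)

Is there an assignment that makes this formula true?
No

No, the formula is not satisfiable.

No assignment of truth values to the variables can make all 20 clauses true simultaneously.

The formula is UNSAT (unsatisfiable).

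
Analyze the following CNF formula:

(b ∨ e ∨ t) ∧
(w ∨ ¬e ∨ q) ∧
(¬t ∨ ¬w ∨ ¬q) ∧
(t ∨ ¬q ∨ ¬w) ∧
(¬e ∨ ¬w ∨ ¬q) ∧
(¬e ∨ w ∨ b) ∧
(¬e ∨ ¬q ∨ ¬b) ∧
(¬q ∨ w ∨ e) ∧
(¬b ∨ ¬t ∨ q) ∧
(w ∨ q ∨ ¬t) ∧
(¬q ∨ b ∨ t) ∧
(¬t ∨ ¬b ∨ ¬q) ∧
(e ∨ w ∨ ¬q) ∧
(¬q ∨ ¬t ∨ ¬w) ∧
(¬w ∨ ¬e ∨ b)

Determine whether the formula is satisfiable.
Yes

Yes, the formula is satisfiable.

One satisfying assignment is: w=False, e=False, t=False, b=True, q=False

Verification: With this assignment, all 15 clauses evaluate to true.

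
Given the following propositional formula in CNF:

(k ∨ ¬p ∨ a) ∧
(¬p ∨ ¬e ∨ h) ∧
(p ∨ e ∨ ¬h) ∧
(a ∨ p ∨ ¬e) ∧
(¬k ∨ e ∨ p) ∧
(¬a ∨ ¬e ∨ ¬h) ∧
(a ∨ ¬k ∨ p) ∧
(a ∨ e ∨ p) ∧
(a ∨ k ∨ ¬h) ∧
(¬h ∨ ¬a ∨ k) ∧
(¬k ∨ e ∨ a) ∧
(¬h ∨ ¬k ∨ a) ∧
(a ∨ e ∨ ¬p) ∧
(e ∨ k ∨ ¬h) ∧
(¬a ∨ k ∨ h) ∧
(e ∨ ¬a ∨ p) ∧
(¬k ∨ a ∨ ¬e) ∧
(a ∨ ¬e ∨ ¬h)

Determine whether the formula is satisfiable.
Yes

Yes, the formula is satisfiable.

One satisfying assignment is: e=False, a=True, k=True, p=True, h=True

Verification: With this assignment, all 18 clauses evaluate to true.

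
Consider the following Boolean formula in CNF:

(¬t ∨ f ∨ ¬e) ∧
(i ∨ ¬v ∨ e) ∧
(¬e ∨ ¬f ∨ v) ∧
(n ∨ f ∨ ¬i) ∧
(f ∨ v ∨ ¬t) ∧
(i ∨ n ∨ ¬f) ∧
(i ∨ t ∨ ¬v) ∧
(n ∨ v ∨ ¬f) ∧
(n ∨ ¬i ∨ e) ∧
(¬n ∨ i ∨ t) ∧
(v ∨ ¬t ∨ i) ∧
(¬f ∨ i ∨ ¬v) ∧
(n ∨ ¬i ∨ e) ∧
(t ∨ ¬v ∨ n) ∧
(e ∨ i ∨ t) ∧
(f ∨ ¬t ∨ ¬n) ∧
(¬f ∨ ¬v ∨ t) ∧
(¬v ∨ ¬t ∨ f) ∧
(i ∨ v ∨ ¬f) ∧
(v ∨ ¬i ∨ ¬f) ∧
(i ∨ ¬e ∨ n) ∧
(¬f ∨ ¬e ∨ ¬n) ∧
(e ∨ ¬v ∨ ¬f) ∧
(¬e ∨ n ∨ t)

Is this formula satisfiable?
Yes

Yes, the formula is satisfiable.

One satisfying assignment is: n=True, v=False, t=False, e=False, f=False, i=True

Verification: With this assignment, all 24 clauses evaluate to true.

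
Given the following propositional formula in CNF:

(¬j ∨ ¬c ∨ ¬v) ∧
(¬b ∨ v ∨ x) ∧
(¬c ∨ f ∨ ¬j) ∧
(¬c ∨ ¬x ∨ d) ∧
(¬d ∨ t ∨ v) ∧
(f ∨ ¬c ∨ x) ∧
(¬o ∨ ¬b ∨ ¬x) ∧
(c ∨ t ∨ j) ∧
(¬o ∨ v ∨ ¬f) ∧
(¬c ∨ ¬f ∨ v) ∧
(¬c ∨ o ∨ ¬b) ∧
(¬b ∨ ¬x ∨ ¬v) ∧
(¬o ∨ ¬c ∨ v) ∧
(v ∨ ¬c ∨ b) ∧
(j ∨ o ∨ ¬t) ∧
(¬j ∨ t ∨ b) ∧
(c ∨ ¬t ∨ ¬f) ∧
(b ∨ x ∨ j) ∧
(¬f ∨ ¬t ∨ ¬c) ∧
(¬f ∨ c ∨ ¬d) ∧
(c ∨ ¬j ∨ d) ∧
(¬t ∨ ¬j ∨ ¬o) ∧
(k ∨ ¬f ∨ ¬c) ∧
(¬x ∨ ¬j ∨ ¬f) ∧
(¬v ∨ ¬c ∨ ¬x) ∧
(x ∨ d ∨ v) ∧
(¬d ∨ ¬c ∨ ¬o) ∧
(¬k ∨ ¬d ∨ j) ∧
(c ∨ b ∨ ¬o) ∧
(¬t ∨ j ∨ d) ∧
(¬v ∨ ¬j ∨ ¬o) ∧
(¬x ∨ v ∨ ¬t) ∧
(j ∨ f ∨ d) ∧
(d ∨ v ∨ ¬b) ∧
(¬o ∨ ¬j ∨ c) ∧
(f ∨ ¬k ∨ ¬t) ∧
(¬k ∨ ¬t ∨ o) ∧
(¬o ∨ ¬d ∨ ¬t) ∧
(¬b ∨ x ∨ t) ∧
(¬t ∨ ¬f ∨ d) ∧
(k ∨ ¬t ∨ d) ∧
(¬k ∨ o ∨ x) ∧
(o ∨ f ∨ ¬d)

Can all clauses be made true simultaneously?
No

No, the formula is not satisfiable.

No assignment of truth values to the variables can make all 43 clauses true simultaneously.

The formula is UNSAT (unsatisfiable).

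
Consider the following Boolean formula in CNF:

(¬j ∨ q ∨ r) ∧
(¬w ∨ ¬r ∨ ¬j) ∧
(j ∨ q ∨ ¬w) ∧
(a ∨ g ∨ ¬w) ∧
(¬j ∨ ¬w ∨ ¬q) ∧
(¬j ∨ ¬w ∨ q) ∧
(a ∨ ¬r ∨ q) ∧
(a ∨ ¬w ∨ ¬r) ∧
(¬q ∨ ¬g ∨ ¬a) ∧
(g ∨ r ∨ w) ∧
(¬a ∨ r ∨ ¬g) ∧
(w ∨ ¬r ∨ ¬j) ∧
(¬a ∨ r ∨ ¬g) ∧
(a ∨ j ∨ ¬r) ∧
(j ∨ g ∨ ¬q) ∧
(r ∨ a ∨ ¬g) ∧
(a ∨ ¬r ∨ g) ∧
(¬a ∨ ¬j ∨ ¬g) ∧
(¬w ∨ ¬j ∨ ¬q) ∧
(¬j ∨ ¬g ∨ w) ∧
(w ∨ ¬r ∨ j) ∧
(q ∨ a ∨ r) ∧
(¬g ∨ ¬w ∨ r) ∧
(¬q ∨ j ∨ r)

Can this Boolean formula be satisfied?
No

No, the formula is not satisfiable.

No assignment of truth values to the variables can make all 24 clauses true simultaneously.

The formula is UNSAT (unsatisfiable).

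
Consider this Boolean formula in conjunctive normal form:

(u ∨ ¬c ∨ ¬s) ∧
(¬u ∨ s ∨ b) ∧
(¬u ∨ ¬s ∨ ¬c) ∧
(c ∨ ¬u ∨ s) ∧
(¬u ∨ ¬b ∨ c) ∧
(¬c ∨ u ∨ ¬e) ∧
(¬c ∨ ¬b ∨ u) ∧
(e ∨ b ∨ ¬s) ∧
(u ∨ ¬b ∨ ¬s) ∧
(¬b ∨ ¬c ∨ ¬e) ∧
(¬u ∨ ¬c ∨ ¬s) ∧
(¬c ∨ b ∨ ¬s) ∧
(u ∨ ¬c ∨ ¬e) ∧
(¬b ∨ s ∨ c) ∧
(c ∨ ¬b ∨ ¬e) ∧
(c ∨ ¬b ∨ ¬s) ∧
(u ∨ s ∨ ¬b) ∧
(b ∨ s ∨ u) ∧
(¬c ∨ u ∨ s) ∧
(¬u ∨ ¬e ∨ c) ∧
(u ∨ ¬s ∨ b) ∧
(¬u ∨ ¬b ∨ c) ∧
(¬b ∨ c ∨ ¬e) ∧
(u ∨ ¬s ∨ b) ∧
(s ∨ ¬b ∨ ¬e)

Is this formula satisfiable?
Yes

Yes, the formula is satisfiable.

One satisfying assignment is: e=False, u=True, c=True, b=True, s=False

Verification: With this assignment, all 25 clauses evaluate to true.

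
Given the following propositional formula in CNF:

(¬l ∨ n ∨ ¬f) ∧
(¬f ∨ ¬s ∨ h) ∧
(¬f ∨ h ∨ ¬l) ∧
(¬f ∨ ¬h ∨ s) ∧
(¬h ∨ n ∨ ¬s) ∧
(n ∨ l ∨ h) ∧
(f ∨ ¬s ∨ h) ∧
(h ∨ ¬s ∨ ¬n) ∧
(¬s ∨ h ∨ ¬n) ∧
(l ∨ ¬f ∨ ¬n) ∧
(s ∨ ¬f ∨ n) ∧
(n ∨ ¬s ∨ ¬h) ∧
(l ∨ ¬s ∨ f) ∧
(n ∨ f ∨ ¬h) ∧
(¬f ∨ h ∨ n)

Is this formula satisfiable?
Yes

Yes, the formula is satisfiable.

One satisfying assignment is: s=False, l=True, h=False, f=False, n=False

Verification: With this assignment, all 15 clauses evaluate to true.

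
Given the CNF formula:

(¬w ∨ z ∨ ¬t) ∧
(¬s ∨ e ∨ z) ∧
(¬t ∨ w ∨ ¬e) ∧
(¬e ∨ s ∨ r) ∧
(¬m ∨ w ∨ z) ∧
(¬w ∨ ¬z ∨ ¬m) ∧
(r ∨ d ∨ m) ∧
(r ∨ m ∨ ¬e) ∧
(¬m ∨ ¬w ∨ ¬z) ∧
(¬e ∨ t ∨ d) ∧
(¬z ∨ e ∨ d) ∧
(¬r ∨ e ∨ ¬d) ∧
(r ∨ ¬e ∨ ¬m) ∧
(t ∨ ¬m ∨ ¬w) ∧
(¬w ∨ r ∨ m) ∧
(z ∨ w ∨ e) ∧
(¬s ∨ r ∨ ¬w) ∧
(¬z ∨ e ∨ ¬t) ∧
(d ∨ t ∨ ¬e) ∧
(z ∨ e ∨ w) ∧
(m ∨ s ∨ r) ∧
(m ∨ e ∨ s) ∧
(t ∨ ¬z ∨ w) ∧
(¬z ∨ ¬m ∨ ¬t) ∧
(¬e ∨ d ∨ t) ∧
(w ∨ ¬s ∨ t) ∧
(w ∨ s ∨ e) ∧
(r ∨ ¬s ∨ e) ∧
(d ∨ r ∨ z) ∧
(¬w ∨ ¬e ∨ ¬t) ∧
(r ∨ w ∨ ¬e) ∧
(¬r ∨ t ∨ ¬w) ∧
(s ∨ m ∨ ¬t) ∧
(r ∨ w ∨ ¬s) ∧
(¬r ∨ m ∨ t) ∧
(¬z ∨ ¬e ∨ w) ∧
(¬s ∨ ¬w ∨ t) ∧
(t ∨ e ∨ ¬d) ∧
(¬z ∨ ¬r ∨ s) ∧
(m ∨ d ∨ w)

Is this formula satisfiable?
No

No, the formula is not satisfiable.

No assignment of truth values to the variables can make all 40 clauses true simultaneously.

The formula is UNSAT (unsatisfiable).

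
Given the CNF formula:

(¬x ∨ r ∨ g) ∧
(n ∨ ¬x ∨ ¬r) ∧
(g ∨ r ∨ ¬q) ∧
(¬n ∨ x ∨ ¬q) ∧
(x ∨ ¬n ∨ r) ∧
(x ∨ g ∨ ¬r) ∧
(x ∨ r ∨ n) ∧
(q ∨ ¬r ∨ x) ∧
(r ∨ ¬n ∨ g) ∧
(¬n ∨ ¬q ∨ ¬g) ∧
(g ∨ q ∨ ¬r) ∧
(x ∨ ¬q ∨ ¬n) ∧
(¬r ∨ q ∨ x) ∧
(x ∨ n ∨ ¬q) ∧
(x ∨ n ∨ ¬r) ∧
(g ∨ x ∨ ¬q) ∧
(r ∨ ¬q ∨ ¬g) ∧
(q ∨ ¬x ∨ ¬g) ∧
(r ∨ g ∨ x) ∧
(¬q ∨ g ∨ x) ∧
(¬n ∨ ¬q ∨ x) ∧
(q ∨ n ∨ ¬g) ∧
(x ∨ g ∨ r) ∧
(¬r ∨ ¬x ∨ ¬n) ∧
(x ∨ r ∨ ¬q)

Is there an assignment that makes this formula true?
No

No, the formula is not satisfiable.

No assignment of truth values to the variables can make all 25 clauses true simultaneously.

The formula is UNSAT (unsatisfiable).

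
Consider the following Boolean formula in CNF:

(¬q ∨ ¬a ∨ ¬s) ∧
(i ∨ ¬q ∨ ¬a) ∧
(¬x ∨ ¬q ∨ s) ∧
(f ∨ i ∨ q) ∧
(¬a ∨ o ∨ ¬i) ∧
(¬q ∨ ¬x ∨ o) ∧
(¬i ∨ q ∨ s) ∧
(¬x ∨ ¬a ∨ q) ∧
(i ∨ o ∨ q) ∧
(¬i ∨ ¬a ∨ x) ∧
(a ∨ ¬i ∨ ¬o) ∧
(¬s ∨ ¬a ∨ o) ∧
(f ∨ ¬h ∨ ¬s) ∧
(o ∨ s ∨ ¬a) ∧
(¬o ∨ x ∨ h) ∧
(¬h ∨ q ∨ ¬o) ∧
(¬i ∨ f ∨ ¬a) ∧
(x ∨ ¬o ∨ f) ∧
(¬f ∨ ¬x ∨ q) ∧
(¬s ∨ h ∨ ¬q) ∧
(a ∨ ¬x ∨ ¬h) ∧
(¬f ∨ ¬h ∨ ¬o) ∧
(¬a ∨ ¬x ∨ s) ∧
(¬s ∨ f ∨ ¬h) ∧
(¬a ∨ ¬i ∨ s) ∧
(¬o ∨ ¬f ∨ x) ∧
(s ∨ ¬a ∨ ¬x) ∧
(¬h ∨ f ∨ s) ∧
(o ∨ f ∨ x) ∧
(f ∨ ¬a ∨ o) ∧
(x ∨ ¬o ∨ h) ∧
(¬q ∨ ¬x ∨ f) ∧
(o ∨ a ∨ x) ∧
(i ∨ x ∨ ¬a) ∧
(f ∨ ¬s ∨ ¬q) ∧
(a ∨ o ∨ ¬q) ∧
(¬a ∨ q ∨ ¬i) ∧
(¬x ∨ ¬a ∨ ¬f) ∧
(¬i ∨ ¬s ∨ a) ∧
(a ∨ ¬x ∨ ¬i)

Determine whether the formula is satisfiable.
No

No, the formula is not satisfiable.

No assignment of truth values to the variables can make all 40 clauses true simultaneously.

The formula is UNSAT (unsatisfiable).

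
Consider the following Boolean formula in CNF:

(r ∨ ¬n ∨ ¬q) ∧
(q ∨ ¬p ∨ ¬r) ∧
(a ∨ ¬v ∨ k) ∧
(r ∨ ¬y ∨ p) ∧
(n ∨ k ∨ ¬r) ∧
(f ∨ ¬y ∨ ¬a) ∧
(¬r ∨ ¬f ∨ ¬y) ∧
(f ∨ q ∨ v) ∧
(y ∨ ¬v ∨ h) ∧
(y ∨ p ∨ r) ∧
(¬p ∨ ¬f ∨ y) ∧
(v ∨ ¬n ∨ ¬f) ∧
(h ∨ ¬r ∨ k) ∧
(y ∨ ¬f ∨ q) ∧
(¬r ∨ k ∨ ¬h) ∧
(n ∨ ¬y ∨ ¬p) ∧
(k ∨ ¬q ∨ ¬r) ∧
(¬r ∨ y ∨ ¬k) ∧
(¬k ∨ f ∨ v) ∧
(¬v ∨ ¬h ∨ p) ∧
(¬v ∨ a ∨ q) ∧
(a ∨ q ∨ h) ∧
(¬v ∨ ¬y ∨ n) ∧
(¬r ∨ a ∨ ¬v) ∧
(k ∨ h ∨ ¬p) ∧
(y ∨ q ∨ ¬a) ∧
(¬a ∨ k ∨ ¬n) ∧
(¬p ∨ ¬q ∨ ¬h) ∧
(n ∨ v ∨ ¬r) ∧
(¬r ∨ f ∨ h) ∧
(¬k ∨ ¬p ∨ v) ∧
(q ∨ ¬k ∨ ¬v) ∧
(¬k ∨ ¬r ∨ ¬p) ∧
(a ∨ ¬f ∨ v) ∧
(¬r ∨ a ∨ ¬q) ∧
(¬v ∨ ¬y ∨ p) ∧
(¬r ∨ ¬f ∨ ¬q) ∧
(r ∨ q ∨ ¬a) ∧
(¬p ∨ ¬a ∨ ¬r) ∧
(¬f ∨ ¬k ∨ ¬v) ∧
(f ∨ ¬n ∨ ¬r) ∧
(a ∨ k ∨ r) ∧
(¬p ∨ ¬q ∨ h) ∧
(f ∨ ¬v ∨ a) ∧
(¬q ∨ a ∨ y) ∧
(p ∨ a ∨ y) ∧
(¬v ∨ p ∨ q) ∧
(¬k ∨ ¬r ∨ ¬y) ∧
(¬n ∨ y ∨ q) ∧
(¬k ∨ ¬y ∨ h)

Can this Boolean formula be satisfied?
No

No, the formula is not satisfiable.

No assignment of truth values to the variables can make all 50 clauses true simultaneously.

The formula is UNSAT (unsatisfiable).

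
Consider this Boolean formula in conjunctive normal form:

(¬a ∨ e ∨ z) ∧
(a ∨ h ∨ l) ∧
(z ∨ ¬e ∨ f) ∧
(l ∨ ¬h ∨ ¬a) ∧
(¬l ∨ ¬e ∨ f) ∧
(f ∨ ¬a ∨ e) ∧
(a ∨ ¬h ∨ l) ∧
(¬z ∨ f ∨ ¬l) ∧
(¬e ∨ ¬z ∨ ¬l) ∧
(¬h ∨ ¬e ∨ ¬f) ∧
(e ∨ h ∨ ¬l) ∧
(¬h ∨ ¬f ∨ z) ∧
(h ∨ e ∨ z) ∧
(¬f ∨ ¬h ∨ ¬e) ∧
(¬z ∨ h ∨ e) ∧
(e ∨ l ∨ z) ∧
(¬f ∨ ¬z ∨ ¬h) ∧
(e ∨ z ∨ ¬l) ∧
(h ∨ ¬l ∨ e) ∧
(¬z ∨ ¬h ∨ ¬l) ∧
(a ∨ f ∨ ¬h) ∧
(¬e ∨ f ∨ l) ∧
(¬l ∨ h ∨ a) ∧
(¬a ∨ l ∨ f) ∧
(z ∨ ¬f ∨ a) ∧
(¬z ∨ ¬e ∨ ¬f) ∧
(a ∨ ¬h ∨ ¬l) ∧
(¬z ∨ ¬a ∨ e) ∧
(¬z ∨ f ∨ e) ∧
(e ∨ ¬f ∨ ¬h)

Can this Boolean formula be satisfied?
Yes

Yes, the formula is satisfiable.

One satisfying assignment is: h=False, e=True, l=False, a=True, f=True, z=False

Verification: With this assignment, all 30 clauses evaluate to true.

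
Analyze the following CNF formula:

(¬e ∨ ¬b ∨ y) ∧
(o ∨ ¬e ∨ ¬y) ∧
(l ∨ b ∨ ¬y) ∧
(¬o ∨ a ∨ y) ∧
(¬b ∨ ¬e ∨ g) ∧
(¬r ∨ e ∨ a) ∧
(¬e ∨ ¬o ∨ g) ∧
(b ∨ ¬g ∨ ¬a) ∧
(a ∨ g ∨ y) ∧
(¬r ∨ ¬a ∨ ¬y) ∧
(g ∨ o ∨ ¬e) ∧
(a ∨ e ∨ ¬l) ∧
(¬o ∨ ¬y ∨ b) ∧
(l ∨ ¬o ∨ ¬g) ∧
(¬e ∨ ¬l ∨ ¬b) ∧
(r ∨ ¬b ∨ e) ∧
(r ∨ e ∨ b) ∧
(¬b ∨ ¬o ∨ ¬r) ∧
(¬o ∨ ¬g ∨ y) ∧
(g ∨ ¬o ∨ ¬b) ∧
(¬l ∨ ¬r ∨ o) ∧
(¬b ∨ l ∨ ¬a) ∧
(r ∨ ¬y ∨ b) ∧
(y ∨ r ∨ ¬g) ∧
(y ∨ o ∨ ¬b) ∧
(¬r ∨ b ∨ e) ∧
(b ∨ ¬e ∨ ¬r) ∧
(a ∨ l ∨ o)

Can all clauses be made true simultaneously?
No

No, the formula is not satisfiable.

No assignment of truth values to the variables can make all 28 clauses true simultaneously.

The formula is UNSAT (unsatisfiable).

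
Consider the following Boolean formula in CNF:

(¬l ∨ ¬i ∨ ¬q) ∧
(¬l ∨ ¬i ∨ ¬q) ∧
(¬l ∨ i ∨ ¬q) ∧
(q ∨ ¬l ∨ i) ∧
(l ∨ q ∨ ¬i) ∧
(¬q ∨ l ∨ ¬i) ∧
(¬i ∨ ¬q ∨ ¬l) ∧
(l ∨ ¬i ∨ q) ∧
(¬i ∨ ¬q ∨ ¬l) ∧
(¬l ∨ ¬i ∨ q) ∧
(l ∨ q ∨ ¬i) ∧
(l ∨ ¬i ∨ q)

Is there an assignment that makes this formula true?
Yes

Yes, the formula is satisfiable.

One satisfying assignment is: i=False, q=False, l=False

Verification: With this assignment, all 12 clauses evaluate to true.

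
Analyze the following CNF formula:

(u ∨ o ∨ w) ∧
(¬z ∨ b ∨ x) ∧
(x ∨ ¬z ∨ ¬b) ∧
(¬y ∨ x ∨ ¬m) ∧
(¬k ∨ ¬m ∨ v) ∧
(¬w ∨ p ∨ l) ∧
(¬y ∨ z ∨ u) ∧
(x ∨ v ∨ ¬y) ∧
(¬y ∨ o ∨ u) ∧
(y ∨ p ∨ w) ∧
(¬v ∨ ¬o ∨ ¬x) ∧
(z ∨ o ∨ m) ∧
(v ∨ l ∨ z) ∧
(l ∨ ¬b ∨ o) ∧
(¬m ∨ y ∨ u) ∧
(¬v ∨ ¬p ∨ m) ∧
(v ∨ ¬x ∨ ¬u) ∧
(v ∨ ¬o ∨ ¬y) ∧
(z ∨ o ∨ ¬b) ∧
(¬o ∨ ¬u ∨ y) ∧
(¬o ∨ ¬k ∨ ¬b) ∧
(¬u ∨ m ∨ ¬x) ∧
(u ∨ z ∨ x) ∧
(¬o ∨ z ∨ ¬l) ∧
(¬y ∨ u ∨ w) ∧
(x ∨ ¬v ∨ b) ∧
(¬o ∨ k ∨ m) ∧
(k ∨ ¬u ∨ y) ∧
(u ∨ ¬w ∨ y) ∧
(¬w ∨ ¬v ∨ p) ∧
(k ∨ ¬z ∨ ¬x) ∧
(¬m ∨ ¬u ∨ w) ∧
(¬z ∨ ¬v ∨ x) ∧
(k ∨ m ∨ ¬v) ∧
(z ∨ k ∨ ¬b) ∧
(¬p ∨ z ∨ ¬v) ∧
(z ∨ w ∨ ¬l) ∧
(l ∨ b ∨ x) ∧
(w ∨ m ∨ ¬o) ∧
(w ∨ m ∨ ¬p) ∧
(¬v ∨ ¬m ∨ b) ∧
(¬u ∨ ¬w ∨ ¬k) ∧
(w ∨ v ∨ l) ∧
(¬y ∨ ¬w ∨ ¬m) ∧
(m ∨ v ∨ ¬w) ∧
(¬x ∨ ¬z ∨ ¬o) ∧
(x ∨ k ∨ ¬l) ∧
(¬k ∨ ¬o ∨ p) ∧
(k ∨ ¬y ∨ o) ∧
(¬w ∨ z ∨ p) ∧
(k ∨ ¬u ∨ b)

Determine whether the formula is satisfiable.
No

No, the formula is not satisfiable.

No assignment of truth values to the variables can make all 51 clauses true simultaneously.

The formula is UNSAT (unsatisfiable).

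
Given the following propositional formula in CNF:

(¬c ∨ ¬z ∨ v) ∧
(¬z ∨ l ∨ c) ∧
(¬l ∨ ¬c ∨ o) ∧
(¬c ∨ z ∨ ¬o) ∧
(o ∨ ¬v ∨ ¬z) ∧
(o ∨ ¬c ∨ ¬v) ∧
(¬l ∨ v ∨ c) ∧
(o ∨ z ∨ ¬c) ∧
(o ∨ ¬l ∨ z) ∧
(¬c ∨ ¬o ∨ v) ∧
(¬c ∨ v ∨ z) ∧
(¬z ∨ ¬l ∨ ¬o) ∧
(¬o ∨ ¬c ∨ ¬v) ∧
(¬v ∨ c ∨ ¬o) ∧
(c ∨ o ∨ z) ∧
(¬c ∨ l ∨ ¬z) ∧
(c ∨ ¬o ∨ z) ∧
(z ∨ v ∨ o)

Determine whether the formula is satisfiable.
No

No, the formula is not satisfiable.

No assignment of truth values to the variables can make all 18 clauses true simultaneously.

The formula is UNSAT (unsatisfiable).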